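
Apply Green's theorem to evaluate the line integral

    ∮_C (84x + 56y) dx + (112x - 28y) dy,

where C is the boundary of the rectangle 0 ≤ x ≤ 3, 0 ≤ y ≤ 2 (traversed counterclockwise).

Green's theorem converts the closed line integral into a double integral over the enclosed region D:

    ∮_C P dx + Q dy = ∬_D (∂Q/∂x - ∂P/∂y) dA.

Here P = 84x + 56y, Q = 112x - 28y, so

    ∂Q/∂x = 112,    ∂P/∂y = 56,
    ∂Q/∂x - ∂P/∂y = 56.

D is the region 0 ≤ x ≤ 3, 0 ≤ y ≤ 2. Evaluating the double integral:

    ∬_D (56) dA = ∫_0^{3} ∫_0^{2} (56) dy dx.

Inner (y from 0 to 2): 112.
Outer (x from 0 to 3): 336.

Therefore ∮_C P dx + Q dy = 336.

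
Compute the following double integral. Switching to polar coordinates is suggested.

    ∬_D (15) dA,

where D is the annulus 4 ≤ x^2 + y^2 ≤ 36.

The region D is 2 ≤ r ≤ 6, 0 ≤ θ ≤ 2π in polar coordinates, where x = r cos(θ), y = r sin(θ), and dA = r dr dθ.

Under the substitution, the integrand becomes 15, so

    ∬_D (15) dA = ∫_{0}^{2π} ∫_{2}^{6} (15) · r dr dθ.

Inner integral (in r): ∫_{2}^{6} (15) · r dr = 240.

Outer integral (in θ): ∫_{0}^{2π} (240) dθ = 480π.

Therefore ∬_D (15) dA = 480π.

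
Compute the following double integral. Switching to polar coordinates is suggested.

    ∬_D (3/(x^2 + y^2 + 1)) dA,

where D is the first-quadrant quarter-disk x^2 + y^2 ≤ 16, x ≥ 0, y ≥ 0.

The region D is 0 ≤ r ≤ 4, 0 ≤ θ ≤ π/2 in polar coordinates, where x = r cos(θ), y = r sin(θ), and dA = r dr dθ.

Under the substitution, the integrand becomes 3/(r^2 + 1), so

    ∬_D (3/(x^2 + y^2 + 1)) dA = ∫_{0}^{π/2} ∫_{0}^{4} (3/(r^2 + 1)) · r dr dθ.

Inner integral (in r): ∫_{0}^{4} (3/(r^2 + 1)) · r dr = 3log(17)/2.

Outer integral (in θ): ∫_{0}^{π/2} (3log(17)/2) dθ = 3π log(17)/4.

Therefore ∬_D (3/(x^2 + y^2 + 1)) dA = 3π log(17)/4.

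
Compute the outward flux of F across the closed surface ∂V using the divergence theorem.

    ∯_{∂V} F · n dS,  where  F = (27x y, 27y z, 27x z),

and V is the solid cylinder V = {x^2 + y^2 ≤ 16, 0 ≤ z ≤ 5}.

By the divergence theorem,

    ∯_{∂V} F · n dS = ∭_V (∇ · F) dV.

Compute the divergence:
    ∇ · F = ∂F_x/∂x + ∂F_y/∂y + ∂F_z/∂z = 27y + 27z + 27x = 27x + 27y + 27z.

In cylindrical coordinates, x = r cos(θ), y = r sin(θ), z = z, dV = r dr dθ dz, with 0 ≤ r ≤ 4, 0 ≤ θ ≤ 2π, 0 ≤ z ≤ 5.

The integrand, after substitution and multiplying by the volume element, becomes (27sqrt(2)r sin(θ + π/4) + 27z) · r, so

    ∭_V (∇·F) dV = ∫_0^{2π} ∫_0^{4} ∫_0^{5} (27sqrt(2)r sin(θ + π/4) + 27z) · r dz dr dθ.

Inner (z from 0 to 5): 135r (2sqrt(2)r sin(θ + π/4) + 5)/2.
Middle (r from 0 to 4): 2880sqrt(2)sin(θ + π/4) + 2700.
Outer (θ from 0 to 2π): 5400π.

Therefore ∯_{∂V} F · n dS = 5400π.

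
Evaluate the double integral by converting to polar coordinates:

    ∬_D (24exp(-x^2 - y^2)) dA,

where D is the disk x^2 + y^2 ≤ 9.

The region D is 0 ≤ r ≤ 3, 0 ≤ θ ≤ 2π in polar coordinates, where x = r cos(θ), y = r sin(θ), and dA = r dr dθ.

Under the substitution, the integrand becomes 24exp(-r^2), so

    ∬_D (24exp(-x^2 - y^2)) dA = ∫_{0}^{2π} ∫_{0}^{3} (24exp(-r^2)) · r dr dθ.

Inner integral (in r): ∫_{0}^{3} (24exp(-r^2)) · r dr = 12 - 12exp(-9).

Outer integral (in θ): ∫_{0}^{2π} (12 - 12exp(-9)) dθ = -24π exp(-9) + 24π.

Therefore ∬_D (24exp(-x^2 - y^2)) dA = -24π exp(-9) + 24π.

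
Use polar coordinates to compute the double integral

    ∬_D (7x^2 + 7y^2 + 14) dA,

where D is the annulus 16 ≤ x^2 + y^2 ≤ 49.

The region D is 4 ≤ r ≤ 7, 0 ≤ θ ≤ 2π in polar coordinates, where x = r cos(θ), y = r sin(θ), and dA = r dr dθ.

Under the substitution, the integrand becomes 7r^2 + 14, so

    ∬_D (7x^2 + 7y^2 + 14) dA = ∫_{0}^{2π} ∫_{4}^{7} (7r^2 + 14) · r dr dθ.

Inner integral (in r): ∫_{4}^{7} (7r^2 + 14) · r dr = 15939/4.

Outer integral (in θ): ∫_{0}^{2π} (15939/4) dθ = 15939π/2.

Therefore ∬_D (7x^2 + 7y^2 + 14) dA = 15939π/2.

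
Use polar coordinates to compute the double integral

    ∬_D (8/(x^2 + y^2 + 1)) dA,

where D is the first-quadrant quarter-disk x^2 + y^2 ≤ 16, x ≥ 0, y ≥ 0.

The region D is 0 ≤ r ≤ 4, 0 ≤ θ ≤ π/2 in polar coordinates, where x = r cos(θ), y = r sin(θ), and dA = r dr dθ.

Under the substitution, the integrand becomes 8/(r^2 + 1), so

    ∬_D (8/(x^2 + y^2 + 1)) dA = ∫_{0}^{π/2} ∫_{0}^{4} (8/(r^2 + 1)) · r dr dθ.

Inner integral (in r): ∫_{0}^{4} (8/(r^2 + 1)) · r dr = log(83521).

Outer integral (in θ): ∫_{0}^{π/2} (log(83521)) dθ = 2π log(17).

Therefore ∬_D (8/(x^2 + y^2 + 1)) dA = 2π log(17).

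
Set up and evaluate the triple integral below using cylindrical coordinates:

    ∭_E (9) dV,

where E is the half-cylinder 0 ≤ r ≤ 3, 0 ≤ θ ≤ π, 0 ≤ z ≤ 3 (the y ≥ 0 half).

In cylindrical coordinates, x = r cos(θ), y = r sin(θ), z = z, and dV = r dr dθ dz.

The integrand becomes 9, so

    ∭_E (9) dV = ∫_{0}^{π} ∫_{0}^{3} ∫_{0}^{3} (9) · r dz dr dθ.

Inner (z): 27r.
Middle (r from 0 to 3): 243/2.
Outer (θ): 243π/2.

Therefore the triple integral equals 243π/2.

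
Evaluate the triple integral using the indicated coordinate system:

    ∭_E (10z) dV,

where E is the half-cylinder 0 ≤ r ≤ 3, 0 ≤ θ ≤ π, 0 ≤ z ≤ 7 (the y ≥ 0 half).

In cylindrical coordinates, x = r cos(θ), y = r sin(θ), z = z, and dV = r dr dθ dz.

The integrand becomes 10z, so

    ∭_E (10z) dV = ∫_{0}^{π} ∫_{0}^{3} ∫_{0}^{7} (10z) · r dz dr dθ.

Inner (z): 245r.
Middle (r from 0 to 3): 2205/2.
Outer (θ): 2205π/2.

Therefore the triple integral equals 2205π/2.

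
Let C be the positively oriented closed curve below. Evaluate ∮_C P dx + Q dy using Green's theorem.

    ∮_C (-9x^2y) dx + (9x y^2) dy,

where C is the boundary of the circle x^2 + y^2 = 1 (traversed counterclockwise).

Green's theorem converts the closed line integral into a double integral over the enclosed region D:

    ∮_C P dx + Q dy = ∬_D (∂Q/∂x - ∂P/∂y) dA.

Here P = -9x^2y, Q = 9x y^2, so

    ∂Q/∂x = 9y^2,    ∂P/∂y = -9x^2,
    ∂Q/∂x - ∂P/∂y = 9x^2 + 9y^2.

D is the region x^2 + y^2 ≤ 1. Evaluating the double integral:

In polar coordinates (x = r cos θ, y = r sin θ, dA = r dr dθ) the integrand becomes 9r^2, so

    ∬_D (9x^2 + 9y^2) dA = ∫_0^{2π} ∫_0^{1} (9r^2) · r dr dθ.

Inner (r from 0 to 1): 9/4.
Outer (θ from 0 to 2π): 9π/2.

Therefore ∮_C P dx + Q dy = 9π/2.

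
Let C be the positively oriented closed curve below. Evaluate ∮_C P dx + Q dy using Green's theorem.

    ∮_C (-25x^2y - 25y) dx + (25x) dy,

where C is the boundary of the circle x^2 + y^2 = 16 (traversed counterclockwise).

Green's theorem converts the closed line integral into a double integral over the enclosed region D:

    ∮_C P dx + Q dy = ∬_D (∂Q/∂x - ∂P/∂y) dA.

Here P = -25x^2y - 25y, Q = 25x, so

    ∂Q/∂x = 25,    ∂P/∂y = -25x^2 - 25,
    ∂Q/∂x - ∂P/∂y = 25x^2 + 50.

D is the region x^2 + y^2 ≤ 16. Evaluating the double integral:

In polar coordinates (x = r cos θ, y = r sin θ, dA = r dr dθ) the integrand becomes 25r^2cos(θ)^2 + 50, so

    ∬_D (25x^2 + 50) dA = ∫_0^{2π} ∫_0^{4} (25r^2cos(θ)^2 + 50) · r dr dθ.

Inner (r from 0 to 4): 1600cos(θ)^2 + 400.
Outer (θ from 0 to 2π): 2400π.

Therefore ∮_C P dx + Q dy = 2400π.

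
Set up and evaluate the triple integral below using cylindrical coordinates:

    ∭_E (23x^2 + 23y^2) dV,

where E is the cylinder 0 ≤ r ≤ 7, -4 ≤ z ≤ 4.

In cylindrical coordinates, x = r cos(θ), y = r sin(θ), z = z, and dV = r dr dθ dz.

The integrand becomes 23r^2, so

    ∭_E (23x^2 + 23y^2) dV = ∫_{0}^{2π} ∫_{0}^{7} ∫_{-4}^{4} (23r^2) · r dz dr dθ.

Inner (z): 184r^3.
Middle (r from 0 to 7): 110446.
Outer (θ): 220892π.

Therefore the triple integral equals 220892π.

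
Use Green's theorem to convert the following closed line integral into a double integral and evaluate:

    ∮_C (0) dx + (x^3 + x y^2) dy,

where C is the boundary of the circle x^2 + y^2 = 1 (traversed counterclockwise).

Green's theorem converts the closed line integral into a double integral over the enclosed region D:

    ∮_C P dx + Q dy = ∬_D (∂Q/∂x - ∂P/∂y) dA.

Here P = 0, Q = x^3 + x y^2, so

    ∂Q/∂x = 3x^2 + y^2,    ∂P/∂y = 0,
    ∂Q/∂x - ∂P/∂y = 3x^2 + y^2.

D is the region x^2 + y^2 ≤ 1. Evaluating the double integral:

In polar coordinates (x = r cos θ, y = r sin θ, dA = r dr dθ) the integrand becomes r^2(cos(2θ) + 2), so

    ∬_D (3x^2 + y^2) dA = ∫_0^{2π} ∫_0^{1} (r^2(cos(2θ) + 2)) · r dr dθ.

Inner (r from 0 to 1): cos(2θ)/4 + 1/2.
Outer (θ from 0 to 2π): π.

Therefore ∮_C P dx + Q dy = π.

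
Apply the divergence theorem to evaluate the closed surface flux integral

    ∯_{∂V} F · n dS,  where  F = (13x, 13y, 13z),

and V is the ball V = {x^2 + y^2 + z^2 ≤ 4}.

By the divergence theorem,

    ∯_{∂V} F · n dS = ∭_V (∇ · F) dV.

Compute the divergence:
    ∇ · F = ∂F_x/∂x + ∂F_y/∂y + ∂F_z/∂z = 13 + 13 + 13 = 39.

In spherical coordinates, x = ρ sin(φ) cos(θ), y = ρ sin(φ) sin(θ), z = ρ cos(φ), dV = ρ^2 sin(φ) dρ dφ dθ, with 0 ≤ ρ ≤ 2, 0 ≤ φ ≤ π, 0 ≤ θ ≤ 2π.

The integrand, after substitution and multiplying by the volume element, becomes (39) · ρ^2 sin(φ), so

    ∭_V (∇·F) dV = ∫_0^{2π} ∫_0^{π} ∫_0^{2} (39) · ρ^2 sin(φ) dρ dφ dθ.

Inner (ρ from 0 to 2): 104sin(φ).
Middle (φ from 0 to π): 208.
Outer (θ from 0 to 2π): 416π.

Therefore ∯_{∂V} F · n dS = 416π.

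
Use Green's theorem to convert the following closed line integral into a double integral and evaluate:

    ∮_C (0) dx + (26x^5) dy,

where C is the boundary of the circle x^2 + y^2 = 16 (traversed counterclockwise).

Green's theorem converts the closed line integral into a double integral over the enclosed region D:

    ∮_C P dx + Q dy = ∬_D (∂Q/∂x - ∂P/∂y) dA.

Here P = 0, Q = 26x^5, so

    ∂Q/∂x = 130x^4,    ∂P/∂y = 0,
    ∂Q/∂x - ∂P/∂y = 130x^4.

D is the region x^2 + y^2 ≤ 16. Evaluating the double integral:

In polar coordinates (x = r cos θ, y = r sin θ, dA = r dr dθ) the integrand becomes 130r^4cos(θ)^4, so

    ∬_D (130x^4) dA = ∫_0^{2π} ∫_0^{4} (130r^4cos(θ)^4) · r dr dθ.

Inner (r from 0 to 4): 266240cos(θ)^4/3.
Outer (θ from 0 to 2π): 66560π.

Therefore ∮_C P dx + Q dy = 66560π.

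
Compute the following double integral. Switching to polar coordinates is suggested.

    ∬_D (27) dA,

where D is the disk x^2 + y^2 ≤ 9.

The region D is 0 ≤ r ≤ 3, 0 ≤ θ ≤ 2π in polar coordinates, where x = r cos(θ), y = r sin(θ), and dA = r dr dθ.

Under the substitution, the integrand becomes 27, so

    ∬_D (27) dA = ∫_{0}^{2π} ∫_{0}^{3} (27) · r dr dθ.

Inner integral (in r): ∫_{0}^{3} (27) · r dr = 243/2.

Outer integral (in θ): ∫_{0}^{2π} (243/2) dθ = 243π.

Therefore ∬_D (27) dA = 243π.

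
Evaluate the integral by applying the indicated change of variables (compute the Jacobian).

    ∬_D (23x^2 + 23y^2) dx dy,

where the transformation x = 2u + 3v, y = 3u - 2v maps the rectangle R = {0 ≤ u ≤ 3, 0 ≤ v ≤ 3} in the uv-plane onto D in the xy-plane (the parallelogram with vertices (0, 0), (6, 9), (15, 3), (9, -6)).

Compute the Jacobian determinant of (x, y) with respect to (u, v):

    ∂(x,y)/∂(u,v) = | 2  3 | = (2)(-2) - (3)(3) = -13.
                   | 3  -2 |

Its absolute value is |J| = 13 (the area scaling factor).

Substituting x = 2u + 3v, y = 3u - 2v into the integrand,

    23x^2 + 23y^2 → 299u^2 + 299v^2,

so the integral becomes

    ∬_R (299u^2 + 299v^2) · |J| du dv = ∫_0^3 ∫_0^3 (3887u^2 + 3887v^2) dv du.

Inner (v): 11661u^2 + 34983.
Outer (u): 209898.

Therefore ∬_D (23x^2 + 23y^2) dx dy = 209898.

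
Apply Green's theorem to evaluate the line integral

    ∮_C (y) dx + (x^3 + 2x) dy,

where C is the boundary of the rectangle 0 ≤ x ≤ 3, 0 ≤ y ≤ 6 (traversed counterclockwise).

Green's theorem converts the closed line integral into a double integral over the enclosed region D:

    ∮_C P dx + Q dy = ∬_D (∂Q/∂x - ∂P/∂y) dA.

Here P = y, Q = x^3 + 2x, so

    ∂Q/∂x = 3x^2 + 2,    ∂P/∂y = 1,
    ∂Q/∂x - ∂P/∂y = 3x^2 + 1.

D is the region 0 ≤ x ≤ 3, 0 ≤ y ≤ 6. Evaluating the double integral:

    ∬_D (3x^2 + 1) dA = ∫_0^{3} ∫_0^{6} (3x^2 + 1) dy dx.

Inner (y from 0 to 6): 18x^2 + 6.
Outer (x from 0 to 3): 180.

Therefore ∮_C P dx + Q dy = 180.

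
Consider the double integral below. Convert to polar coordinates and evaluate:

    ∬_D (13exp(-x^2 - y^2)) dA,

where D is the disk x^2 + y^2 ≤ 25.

The region D is 0 ≤ r ≤ 5, 0 ≤ θ ≤ 2π in polar coordinates, where x = r cos(θ), y = r sin(θ), and dA = r dr dθ.

Under the substitution, the integrand becomes 13exp(-r^2), so

    ∬_D (13exp(-x^2 - y^2)) dA = ∫_{0}^{2π} ∫_{0}^{5} (13exp(-r^2)) · r dr dθ.

Inner integral (in r): ∫_{0}^{5} (13exp(-r^2)) · r dr = 13/2 - 13exp(-25)/2.

Outer integral (in θ): ∫_{0}^{2π} (13/2 - 13exp(-25)/2) dθ = -13π exp(-25) + 13π.

Therefore ∬_D (13exp(-x^2 - y^2)) dA = -13π exp(-25) + 13π.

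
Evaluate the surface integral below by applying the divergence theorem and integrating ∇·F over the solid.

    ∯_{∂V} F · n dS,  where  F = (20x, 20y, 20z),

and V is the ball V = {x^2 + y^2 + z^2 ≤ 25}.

By the divergence theorem,

    ∯_{∂V} F · n dS = ∭_V (∇ · F) dV.

Compute the divergence:
    ∇ · F = ∂F_x/∂x + ∂F_y/∂y + ∂F_z/∂z = 20 + 20 + 20 = 60.

In spherical coordinates, x = ρ sin(φ) cos(θ), y = ρ sin(φ) sin(θ), z = ρ cos(φ), dV = ρ^2 sin(φ) dρ dφ dθ, with 0 ≤ ρ ≤ 5, 0 ≤ φ ≤ π, 0 ≤ θ ≤ 2π.

The integrand, after substitution and multiplying by the volume element, becomes (60) · ρ^2 sin(φ), so

    ∭_V (∇·F) dV = ∫_0^{2π} ∫_0^{π} ∫_0^{5} (60) · ρ^2 sin(φ) dρ dφ dθ.

Inner (ρ from 0 to 5): 2500sin(φ).
Middle (φ from 0 to π): 5000.
Outer (θ from 0 to 2π): 10000π.

Therefore ∯_{∂V} F · n dS = 10000π.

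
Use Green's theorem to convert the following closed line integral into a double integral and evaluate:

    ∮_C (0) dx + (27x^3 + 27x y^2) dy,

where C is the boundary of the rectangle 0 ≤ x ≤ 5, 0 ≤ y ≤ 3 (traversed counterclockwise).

Green's theorem converts the closed line integral into a double integral over the enclosed region D:

    ∮_C P dx + Q dy = ∬_D (∂Q/∂x - ∂P/∂y) dA.

Here P = 0, Q = 27x^3 + 27x y^2, so

    ∂Q/∂x = 81x^2 + 27y^2,    ∂P/∂y = 0,
    ∂Q/∂x - ∂P/∂y = 81x^2 + 27y^2.

D is the region 0 ≤ x ≤ 5, 0 ≤ y ≤ 3. Evaluating the double integral:

    ∬_D (81x^2 + 27y^2) dA = ∫_0^{5} ∫_0^{3} (81x^2 + 27y^2) dy dx.

Inner (y from 0 to 3): 243x^2 + 243.
Outer (x from 0 to 5): 11340.

Therefore ∮_C P dx + Q dy = 11340.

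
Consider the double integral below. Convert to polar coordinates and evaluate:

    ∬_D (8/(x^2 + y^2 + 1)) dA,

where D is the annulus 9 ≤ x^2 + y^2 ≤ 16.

The region D is 3 ≤ r ≤ 4, 0 ≤ θ ≤ 2π in polar coordinates, where x = r cos(θ), y = r sin(θ), and dA = r dr dθ.

Under the substitution, the integrand becomes 8/(r^2 + 1), so

    ∬_D (8/(x^2 + y^2 + 1)) dA = ∫_{0}^{2π} ∫_{3}^{4} (8/(r^2 + 1)) · r dr dθ.

Inner integral (in r): ∫_{3}^{4} (8/(r^2 + 1)) · r dr = log(83521/10000).

Outer integral (in θ): ∫_{0}^{2π} (log(83521/10000)) dθ = log((83521/10000)^(2π)).

Therefore ∬_D (8/(x^2 + y^2 + 1)) dA = log((83521/10000)^(2π)).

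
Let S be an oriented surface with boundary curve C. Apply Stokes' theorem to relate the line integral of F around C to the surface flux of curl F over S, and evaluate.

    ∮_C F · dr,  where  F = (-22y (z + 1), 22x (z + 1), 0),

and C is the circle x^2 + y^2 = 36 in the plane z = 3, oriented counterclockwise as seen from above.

Let S be the flat disk x^2 + y^2 ≤ 36 in the plane z = 3, with upward unit normal n̂ = ẑ. By Stokes' theorem,

    ∮_C F · dr = ∬_S (∇ × F) · n̂ dS = ∬_D (curl F)_z dA,

where D is the disk x^2 + y^2 ≤ 36.

Compute the curl of F = (-22y (z + 1), 22x (z + 1), 0):
    (∇ × F)_x = ∂F_z/∂y - ∂F_y/∂z = -22x,
    (∇ × F)_y = ∂F_x/∂z - ∂F_z/∂x = -22y,
    (∇ × F)_z = ∂F_y/∂x - ∂F_x/∂y = 44z + 44.

On z = 3, (curl F)_z = 176.

Convert to polar (x = r cos θ, y = r sin θ, dA = r dr dθ); the integrand becomes 176, so

    ∬_D (curl F)_z dA = ∫_0^{2π} ∫_0^{6} (176) · r dr dθ.

Inner (r from 0 to 6): 3168.
Outer (θ from 0 to 2π): 6336π.

Therefore ∮_C F · dr = 6336π.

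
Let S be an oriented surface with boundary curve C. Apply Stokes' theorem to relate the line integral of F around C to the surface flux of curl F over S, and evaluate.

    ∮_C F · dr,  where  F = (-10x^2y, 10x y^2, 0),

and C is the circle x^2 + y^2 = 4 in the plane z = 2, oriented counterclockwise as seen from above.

Let S be the flat disk x^2 + y^2 ≤ 4 in the plane z = 2, with upward unit normal n̂ = ẑ. By Stokes' theorem,

    ∮_C F · dr = ∬_S (∇ × F) · n̂ dS = ∬_D (curl F)_z dA,

where D is the disk x^2 + y^2 ≤ 4.

Compute the curl of F = (-10x^2y, 10x y^2, 0):
    (∇ × F)_x = ∂F_z/∂y - ∂F_y/∂z = 0,
    (∇ × F)_y = ∂F_x/∂z - ∂F_z/∂x = 0,
    (∇ × F)_z = ∂F_y/∂x - ∂F_x/∂y = 10x^2 + 10y^2.

On z = 2, (curl F)_z = 10x^2 + 10y^2.

Convert to polar (x = r cos θ, y = r sin θ, dA = r dr dθ); the integrand becomes 10r^2, so

    ∬_D (curl F)_z dA = ∫_0^{2π} ∫_0^{2} (10r^2) · r dr dθ.

Inner (r from 0 to 2): 40.
Outer (θ from 0 to 2π): 80π.

Therefore ∮_C F · dr = 80π.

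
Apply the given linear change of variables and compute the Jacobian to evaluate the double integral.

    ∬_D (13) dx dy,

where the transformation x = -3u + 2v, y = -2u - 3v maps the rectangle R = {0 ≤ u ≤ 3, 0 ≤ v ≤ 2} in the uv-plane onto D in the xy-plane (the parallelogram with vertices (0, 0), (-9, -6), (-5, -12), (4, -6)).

Compute the Jacobian determinant of (x, y) with respect to (u, v):

    ∂(x,y)/∂(u,v) = | -3  2 | = (-3)(-3) - (2)(-2) = 13.
                   | -2  -3 |

Its absolute value is |J| = 13 (the area scaling factor).

Substituting x = -3u + 2v, y = -2u - 3v into the integrand,

    13 → 13,

so the integral becomes

    ∬_R (13) · |J| du dv = ∫_0^3 ∫_0^2 (169) dv du.

Inner (v): 338.
Outer (u): 1014.

Therefore ∬_D (13) dx dy = 1014.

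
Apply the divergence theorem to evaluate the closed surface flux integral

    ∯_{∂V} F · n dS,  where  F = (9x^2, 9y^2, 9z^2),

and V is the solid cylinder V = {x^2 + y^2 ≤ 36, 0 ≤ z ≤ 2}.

By the divergence theorem,

    ∯_{∂V} F · n dS = ∭_V (∇ · F) dV.

Compute the divergence:
    ∇ · F = ∂F_x/∂x + ∂F_y/∂y + ∂F_z/∂z = 18x + 18y + 18z.

In cylindrical coordinates, x = r cos(θ), y = r sin(θ), z = z, dV = r dr dθ dz, with 0 ≤ r ≤ 6, 0 ≤ θ ≤ 2π, 0 ≤ z ≤ 2.

The integrand, after substitution and multiplying by the volume element, becomes (18sqrt(2)r sin(θ + π/4) + 18z) · r, so

    ∭_V (∇·F) dV = ∫_0^{2π} ∫_0^{6} ∫_0^{2} (18sqrt(2)r sin(θ + π/4) + 18z) · r dz dr dθ.

Inner (z from 0 to 2): 36r (sqrt(2)r sin(θ + π/4) + 1).
Middle (r from 0 to 6): 2592sqrt(2)sin(θ + π/4) + 648.
Outer (θ from 0 to 2π): 1296π.

Therefore ∯_{∂V} F · n dS = 1296π.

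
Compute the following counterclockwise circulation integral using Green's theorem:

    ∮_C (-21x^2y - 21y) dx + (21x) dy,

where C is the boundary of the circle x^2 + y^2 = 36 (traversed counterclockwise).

Green's theorem converts the closed line integral into a double integral over the enclosed region D:

    ∮_C P dx + Q dy = ∬_D (∂Q/∂x - ∂P/∂y) dA.

Here P = -21x^2y - 21y, Q = 21x, so

    ∂Q/∂x = 21,    ∂P/∂y = -21x^2 - 21,
    ∂Q/∂x - ∂P/∂y = 21x^2 + 42.

D is the region x^2 + y^2 ≤ 36. Evaluating the double integral:

In polar coordinates (x = r cos θ, y = r sin θ, dA = r dr dθ) the integrand becomes 21r^2cos(θ)^2 + 42, so

    ∬_D (21x^2 + 42) dA = ∫_0^{2π} ∫_0^{6} (21r^2cos(θ)^2 + 42) · r dr dθ.

Inner (r from 0 to 6): 6804cos(θ)^2 + 756.
Outer (θ from 0 to 2π): 8316π.

Therefore ∮_C P dx + Q dy = 8316π.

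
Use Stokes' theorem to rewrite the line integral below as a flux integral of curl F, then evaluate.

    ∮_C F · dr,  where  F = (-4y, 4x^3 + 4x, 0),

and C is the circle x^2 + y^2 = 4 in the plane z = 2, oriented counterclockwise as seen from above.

Let S be the flat disk x^2 + y^2 ≤ 4 in the plane z = 2, with upward unit normal n̂ = ẑ. By Stokes' theorem,

    ∮_C F · dr = ∬_S (∇ × F) · n̂ dS = ∬_D (curl F)_z dA,

where D is the disk x^2 + y^2 ≤ 4.

Compute the curl of F = (-4y, 4x^3 + 4x, 0):
    (∇ × F)_x = ∂F_z/∂y - ∂F_y/∂z = 0,
    (∇ × F)_y = ∂F_x/∂z - ∂F_z/∂x = 0,
    (∇ × F)_z = ∂F_y/∂x - ∂F_x/∂y = 12x^2 + 8.

On z = 2, (curl F)_z = 12x^2 + 8.

Convert to polar (x = r cos θ, y = r sin θ, dA = r dr dθ); the integrand becomes 12r^2cos(θ)^2 + 8, so

    ∬_D (curl F)_z dA = ∫_0^{2π} ∫_0^{2} (12r^2cos(θ)^2 + 8) · r dr dθ.

Inner (r from 0 to 2): 48cos(θ)^2 + 16.
Outer (θ from 0 to 2π): 80π.

Therefore ∮_C F · dr = 80π.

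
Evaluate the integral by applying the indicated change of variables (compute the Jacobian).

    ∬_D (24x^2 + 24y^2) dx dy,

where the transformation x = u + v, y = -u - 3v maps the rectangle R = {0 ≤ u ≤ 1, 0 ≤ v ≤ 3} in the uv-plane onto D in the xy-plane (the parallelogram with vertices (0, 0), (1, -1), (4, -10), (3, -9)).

Compute the Jacobian determinant of (x, y) with respect to (u, v):

    ∂(x,y)/∂(u,v) = | 1  1 | = (1)(-3) - (1)(-1) = -2.
                   | -1  -3 |

Its absolute value is |J| = 2 (the area scaling factor).

Substituting x = u + v, y = -u - 3v into the integrand,

    24x^2 + 24y^2 → 48u^2 + 192u v + 240v^2,

so the integral becomes

    ∬_R (48u^2 + 192u v + 240v^2) · |J| du dv = ∫_0^1 ∫_0^3 (96u^2 + 384u v + 480v^2) dv du.

Inner (v): 288u^2 + 1728u + 4320.
Outer (u): 5280.

Therefore ∬_D (24x^2 + 24y^2) dx dy = 5280.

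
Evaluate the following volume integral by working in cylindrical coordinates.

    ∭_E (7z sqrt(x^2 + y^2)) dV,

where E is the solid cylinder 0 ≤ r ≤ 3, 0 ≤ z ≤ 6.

In cylindrical coordinates, x = r cos(θ), y = r sin(θ), z = z, and dV = r dr dθ dz.

The integrand becomes 7r z, so

    ∭_E (7z sqrt(x^2 + y^2)) dV = ∫_{0}^{2π} ∫_{0}^{3} ∫_{0}^{6} (7r z) · r dz dr dθ.

Inner (z): 126r^2.
Middle (r from 0 to 3): 1134.
Outer (θ): 2268π.

Therefore the triple integral equals 2268π.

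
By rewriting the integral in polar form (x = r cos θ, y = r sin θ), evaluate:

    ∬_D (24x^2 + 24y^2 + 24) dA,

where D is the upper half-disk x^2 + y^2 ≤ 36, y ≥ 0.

The region D is 0 ≤ r ≤ 6, 0 ≤ θ ≤ π in polar coordinates, where x = r cos(θ), y = r sin(θ), and dA = r dr dθ.

Under the substitution, the integrand becomes 24r^2 + 24, so

    ∬_D (24x^2 + 24y^2 + 24) dA = ∫_{0}^{π} ∫_{0}^{6} (24r^2 + 24) · r dr dθ.

Inner integral (in r): ∫_{0}^{6} (24r^2 + 24) · r dr = 8208.

Outer integral (in θ): ∫_{0}^{π} (8208) dθ = 8208π.

Therefore ∬_D (24x^2 + 24y^2 + 24) dA = 8208π.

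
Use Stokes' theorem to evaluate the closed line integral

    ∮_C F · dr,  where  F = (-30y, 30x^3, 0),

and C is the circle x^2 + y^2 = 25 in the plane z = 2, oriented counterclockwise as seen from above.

Let S be the flat disk x^2 + y^2 ≤ 25 in the plane z = 2, with upward unit normal n̂ = ẑ. By Stokes' theorem,

    ∮_C F · dr = ∬_S (∇ × F) · n̂ dS = ∬_D (curl F)_z dA,

where D is the disk x^2 + y^2 ≤ 25.

Compute the curl of F = (-30y, 30x^3, 0):
    (∇ × F)_x = ∂F_z/∂y - ∂F_y/∂z = 0,
    (∇ × F)_y = ∂F_x/∂z - ∂F_z/∂x = 0,
    (∇ × F)_z = ∂F_y/∂x - ∂F_x/∂y = 90x^2 + 30.

On z = 2, (curl F)_z = 90x^2 + 30.

Convert to polar (x = r cos θ, y = r sin θ, dA = r dr dθ); the integrand becomes 90r^2cos(θ)^2 + 30, so

    ∬_D (curl F)_z dA = ∫_0^{2π} ∫_0^{5} (90r^2cos(θ)^2 + 30) · r dr dθ.

Inner (r from 0 to 5): 28125cos(θ)^2/2 + 375.
Outer (θ from 0 to 2π): 29625π/2.

Therefore ∮_C F · dr = 29625π/2.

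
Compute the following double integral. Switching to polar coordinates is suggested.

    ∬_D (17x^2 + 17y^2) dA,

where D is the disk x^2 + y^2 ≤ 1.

The region D is 0 ≤ r ≤ 1, 0 ≤ θ ≤ 2π in polar coordinates, where x = r cos(θ), y = r sin(θ), and dA = r dr dθ.

Under the substitution, the integrand becomes 17r^2, so

    ∬_D (17x^2 + 17y^2) dA = ∫_{0}^{2π} ∫_{0}^{1} (17r^2) · r dr dθ.

Inner integral (in r): ∫_{0}^{1} (17r^2) · r dr = 17/4.

Outer integral (in θ): ∫_{0}^{2π} (17/4) dθ = 17π/2.

Therefore ∬_D (17x^2 + 17y^2) dA = 17π/2.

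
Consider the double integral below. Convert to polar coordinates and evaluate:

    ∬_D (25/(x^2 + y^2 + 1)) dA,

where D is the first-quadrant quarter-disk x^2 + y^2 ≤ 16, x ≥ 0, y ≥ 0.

The region D is 0 ≤ r ≤ 4, 0 ≤ θ ≤ π/2 in polar coordinates, where x = r cos(θ), y = r sin(θ), and dA = r dr dθ.

Under the substitution, the integrand becomes 25/(r^2 + 1), so

    ∬_D (25/(x^2 + y^2 + 1)) dA = ∫_{0}^{π/2} ∫_{0}^{4} (25/(r^2 + 1)) · r dr dθ.

Inner integral (in r): ∫_{0}^{4} (25/(r^2 + 1)) · r dr = 25log(17)/2.

Outer integral (in θ): ∫_{0}^{π/2} (25log(17)/2) dθ = 25π log(17)/4.

Therefore ∬_D (25/(x^2 + y^2 + 1)) dA = 25π log(17)/4.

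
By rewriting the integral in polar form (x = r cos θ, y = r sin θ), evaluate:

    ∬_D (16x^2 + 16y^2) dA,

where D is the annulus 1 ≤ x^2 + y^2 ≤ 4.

The region D is 1 ≤ r ≤ 2, 0 ≤ θ ≤ 2π in polar coordinates, where x = r cos(θ), y = r sin(θ), and dA = r dr dθ.

Under the substitution, the integrand becomes 16r^2, so

    ∬_D (16x^2 + 16y^2) dA = ∫_{0}^{2π} ∫_{1}^{2} (16r^2) · r dr dθ.

Inner integral (in r): ∫_{1}^{2} (16r^2) · r dr = 60.

Outer integral (in θ): ∫_{0}^{2π} (60) dθ = 120π.

Therefore ∬_D (16x^2 + 16y^2) dA = 120π.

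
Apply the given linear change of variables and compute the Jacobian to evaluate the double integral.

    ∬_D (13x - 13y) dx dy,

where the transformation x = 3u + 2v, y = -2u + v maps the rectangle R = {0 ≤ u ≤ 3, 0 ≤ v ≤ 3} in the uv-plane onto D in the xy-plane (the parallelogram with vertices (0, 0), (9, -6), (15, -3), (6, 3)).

Compute the Jacobian determinant of (x, y) with respect to (u, v):

    ∂(x,y)/∂(u,v) = | 3  2 | = (3)(1) - (2)(-2) = 7.
                   | -2  1 |

Its absolute value is |J| = 7 (the area scaling factor).

Substituting x = 3u + 2v, y = -2u + v into the integrand,

    13x - 13y → 65u + 13v,

so the integral becomes

    ∬_R (65u + 13v) · |J| du dv = ∫_0^3 ∫_0^3 (455u + 91v) dv du.

Inner (v): 1365u + 819/2.
Outer (u): 7371.

Therefore ∬_D (13x - 13y) dx dy = 7371.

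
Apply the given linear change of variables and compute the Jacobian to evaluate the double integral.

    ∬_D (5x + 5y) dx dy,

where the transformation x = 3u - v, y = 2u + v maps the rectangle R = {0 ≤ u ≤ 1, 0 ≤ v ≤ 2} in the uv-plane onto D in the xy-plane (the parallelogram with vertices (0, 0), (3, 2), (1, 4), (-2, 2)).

Compute the Jacobian determinant of (x, y) with respect to (u, v):

    ∂(x,y)/∂(u,v) = | 3  -1 | = (3)(1) - (-1)(2) = 5.
                   | 2  1 |

Its absolute value is |J| = 5 (the area scaling factor).

Substituting x = 3u - v, y = 2u + v into the integrand,

    5x + 5y → 25u,

so the integral becomes

    ∬_R (25u) · |J| du dv = ∫_0^1 ∫_0^2 (125u) dv du.

Inner (v): 250u.
Outer (u): 125.

Therefore ∬_D (5x + 5y) dx dy = 125.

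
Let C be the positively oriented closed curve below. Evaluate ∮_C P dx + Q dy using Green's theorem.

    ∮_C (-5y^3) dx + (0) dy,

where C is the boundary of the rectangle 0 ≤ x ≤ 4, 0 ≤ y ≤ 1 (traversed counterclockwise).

Green's theorem converts the closed line integral into a double integral over the enclosed region D:

    ∮_C P dx + Q dy = ∬_D (∂Q/∂x - ∂P/∂y) dA.

Here P = -5y^3, Q = 0, so

    ∂Q/∂x = 0,    ∂P/∂y = -15y^2,
    ∂Q/∂x - ∂P/∂y = 15y^2.

D is the region 0 ≤ x ≤ 4, 0 ≤ y ≤ 1. Evaluating the double integral:

    ∬_D (15y^2) dA = ∫_0^{4} ∫_0^{1} (15y^2) dy dx.

Inner (y from 0 to 1): 5.
Outer (x from 0 to 4): 20.

Therefore ∮_C P dx + Q dy = 20.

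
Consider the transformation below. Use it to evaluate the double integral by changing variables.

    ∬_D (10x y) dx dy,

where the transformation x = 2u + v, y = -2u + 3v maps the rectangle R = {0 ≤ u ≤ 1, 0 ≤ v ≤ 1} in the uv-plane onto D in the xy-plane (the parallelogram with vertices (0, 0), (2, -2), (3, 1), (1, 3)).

Compute the Jacobian determinant of (x, y) with respect to (u, v):

    ∂(x,y)/∂(u,v) = | 2  1 | = (2)(3) - (1)(-2) = 8.
                   | -2  3 |

Its absolute value is |J| = 8 (the area scaling factor).

Substituting x = 2u + v, y = -2u + 3v into the integrand,

    10x y → -40u^2 + 40u v + 30v^2,

so the integral becomes

    ∬_R (-40u^2 + 40u v + 30v^2) · |J| du dv = ∫_0^1 ∫_0^1 (-320u^2 + 320u v + 240v^2) dv du.

Inner (v): -320u^2 + 160u + 80.
Outer (u): 160/3.

Therefore ∬_D (10x y) dx dy = 160/3.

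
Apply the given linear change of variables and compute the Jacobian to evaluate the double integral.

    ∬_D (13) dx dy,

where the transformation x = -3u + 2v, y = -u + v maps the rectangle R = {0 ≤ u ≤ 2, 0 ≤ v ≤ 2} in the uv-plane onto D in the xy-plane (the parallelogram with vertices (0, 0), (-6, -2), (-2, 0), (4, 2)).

Compute the Jacobian determinant of (x, y) with respect to (u, v):

    ∂(x,y)/∂(u,v) = | -3  2 | = (-3)(1) - (2)(-1) = -1.
                   | -1  1 |

Its absolute value is |J| = 1 (the area scaling factor).

Substituting x = -3u + 2v, y = -u + v into the integrand,

    13 → 13,

so the integral becomes

    ∬_R (13) · |J| du dv = ∫_0^2 ∫_0^2 (13) dv du.

Inner (v): 26.
Outer (u): 52.

Therefore ∬_D (13) dx dy = 52.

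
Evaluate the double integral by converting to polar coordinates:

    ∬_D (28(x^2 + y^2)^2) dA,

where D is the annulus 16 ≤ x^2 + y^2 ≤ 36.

The region D is 4 ≤ r ≤ 6, 0 ≤ θ ≤ 2π in polar coordinates, where x = r cos(θ), y = r sin(θ), and dA = r dr dθ.

Under the substitution, the integrand becomes 28r^4, so

    ∬_D (28(x^2 + y^2)^2) dA = ∫_{0}^{2π} ∫_{4}^{6} (28r^4) · r dr dθ.

Inner integral (in r): ∫_{4}^{6} (28r^4) · r dr = 595840/3.

Outer integral (in θ): ∫_{0}^{2π} (595840/3) dθ = 1191680π/3.

Therefore ∬_D (28(x^2 + y^2)^2) dA = 1191680π/3.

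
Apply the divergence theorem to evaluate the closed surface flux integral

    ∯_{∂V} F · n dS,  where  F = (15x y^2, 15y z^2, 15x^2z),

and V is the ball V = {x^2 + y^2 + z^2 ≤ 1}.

By the divergence theorem,

    ∯_{∂V} F · n dS = ∭_V (∇ · F) dV.

Compute the divergence:
    ∇ · F = ∂F_x/∂x + ∂F_y/∂y + ∂F_z/∂z = 15y^2 + 15z^2 + 15x^2 = 15x^2 + 15y^2 + 15z^2.

In spherical coordinates, x = ρ sin(φ) cos(θ), y = ρ sin(φ) sin(θ), z = ρ cos(φ), dV = ρ^2 sin(φ) dρ dφ dθ, with 0 ≤ ρ ≤ 1, 0 ≤ φ ≤ π, 0 ≤ θ ≤ 2π.

The integrand, after substitution and multiplying by the volume element, becomes (15ρ^2) · ρ^2 sin(φ), so

    ∭_V (∇·F) dV = ∫_0^{2π} ∫_0^{π} ∫_0^{1} (15ρ^2) · ρ^2 sin(φ) dρ dφ dθ.

Inner (ρ from 0 to 1): 3sin(φ).
Middle (φ from 0 to π): 6.
Outer (θ from 0 to 2π): 12π.

Therefore ∯_{∂V} F · n dS = 12π.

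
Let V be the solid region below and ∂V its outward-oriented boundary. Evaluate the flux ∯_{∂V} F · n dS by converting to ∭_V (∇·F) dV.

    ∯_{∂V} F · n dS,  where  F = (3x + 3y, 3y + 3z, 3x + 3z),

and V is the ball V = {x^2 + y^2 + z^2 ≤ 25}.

By the divergence theorem,

    ∯_{∂V} F · n dS = ∭_V (∇ · F) dV.

Compute the divergence:
    ∇ · F = ∂F_x/∂x + ∂F_y/∂y + ∂F_z/∂z = 3 + 3 + 3 = 9.

In spherical coordinates, x = ρ sin(φ) cos(θ), y = ρ sin(φ) sin(θ), z = ρ cos(φ), dV = ρ^2 sin(φ) dρ dφ dθ, with 0 ≤ ρ ≤ 5, 0 ≤ φ ≤ π, 0 ≤ θ ≤ 2π.

The integrand, after substitution and multiplying by the volume element, becomes (9) · ρ^2 sin(φ), so

    ∭_V (∇·F) dV = ∫_0^{2π} ∫_0^{π} ∫_0^{5} (9) · ρ^2 sin(φ) dρ dφ dθ.

Inner (ρ from 0 to 5): 375sin(φ).
Middle (φ from 0 to π): 750.
Outer (θ from 0 to 2π): 1500π.

Therefore ∯_{∂V} F · n dS = 1500π.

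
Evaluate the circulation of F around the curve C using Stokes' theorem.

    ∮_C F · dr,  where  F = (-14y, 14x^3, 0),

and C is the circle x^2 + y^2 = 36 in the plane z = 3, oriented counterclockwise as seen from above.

Let S be the flat disk x^2 + y^2 ≤ 36 in the plane z = 3, with upward unit normal n̂ = ẑ. By Stokes' theorem,

    ∮_C F · dr = ∬_S (∇ × F) · n̂ dS = ∬_D (curl F)_z dA,

where D is the disk x^2 + y^2 ≤ 36.

Compute the curl of F = (-14y, 14x^3, 0):
    (∇ × F)_x = ∂F_z/∂y - ∂F_y/∂z = 0,
    (∇ × F)_y = ∂F_x/∂z - ∂F_z/∂x = 0,
    (∇ × F)_z = ∂F_y/∂x - ∂F_x/∂y = 42x^2 + 14.

On z = 3, (curl F)_z = 42x^2 + 14.

Convert to polar (x = r cos θ, y = r sin θ, dA = r dr dθ); the integrand becomes 42r^2cos(θ)^2 + 14, so

    ∬_D (curl F)_z dA = ∫_0^{2π} ∫_0^{6} (42r^2cos(θ)^2 + 14) · r dr dθ.

Inner (r from 0 to 6): 13608cos(θ)^2 + 252.
Outer (θ from 0 to 2π): 14112π.

Therefore ∮_C F · dr = 14112π.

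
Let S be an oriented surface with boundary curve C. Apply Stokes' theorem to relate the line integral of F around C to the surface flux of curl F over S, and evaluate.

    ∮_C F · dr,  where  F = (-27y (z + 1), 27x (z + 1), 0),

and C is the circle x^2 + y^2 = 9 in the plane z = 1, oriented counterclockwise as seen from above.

Let S be the flat disk x^2 + y^2 ≤ 9 in the plane z = 1, with upward unit normal n̂ = ẑ. By Stokes' theorem,

    ∮_C F · dr = ∬_S (∇ × F) · n̂ dS = ∬_D (curl F)_z dA,

where D is the disk x^2 + y^2 ≤ 9.

Compute the curl of F = (-27y (z + 1), 27x (z + 1), 0):
    (∇ × F)_x = ∂F_z/∂y - ∂F_y/∂z = -27x,
    (∇ × F)_y = ∂F_x/∂z - ∂F_z/∂x = -27y,
    (∇ × F)_z = ∂F_y/∂x - ∂F_x/∂y = 54z + 54.

On z = 1, (curl F)_z = 108.

Convert to polar (x = r cos θ, y = r sin θ, dA = r dr dθ); the integrand becomes 108, so

    ∬_D (curl F)_z dA = ∫_0^{2π} ∫_0^{3} (108) · r dr dθ.

Inner (r from 0 to 3): 486.
Outer (θ from 0 to 2π): 972π.

Therefore ∮_C F · dr = 972π.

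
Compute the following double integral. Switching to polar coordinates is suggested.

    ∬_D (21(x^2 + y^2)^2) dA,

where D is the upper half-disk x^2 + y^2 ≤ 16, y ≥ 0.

The region D is 0 ≤ r ≤ 4, 0 ≤ θ ≤ π in polar coordinates, where x = r cos(θ), y = r sin(θ), and dA = r dr dθ.

Under the substitution, the integrand becomes 21r^4, so

    ∬_D (21(x^2 + y^2)^2) dA = ∫_{0}^{π} ∫_{0}^{4} (21r^4) · r dr dθ.

Inner integral (in r): ∫_{0}^{4} (21r^4) · r dr = 14336.

Outer integral (in θ): ∫_{0}^{π} (14336) dθ = 14336π.

Therefore ∬_D (21(x^2 + y^2)^2) dA = 14336π.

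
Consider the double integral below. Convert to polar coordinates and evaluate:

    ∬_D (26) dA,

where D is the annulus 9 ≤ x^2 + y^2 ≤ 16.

The region D is 3 ≤ r ≤ 4, 0 ≤ θ ≤ 2π in polar coordinates, where x = r cos(θ), y = r sin(θ), and dA = r dr dθ.

Under the substitution, the integrand becomes 26, so

    ∬_D (26) dA = ∫_{0}^{2π} ∫_{3}^{4} (26) · r dr dθ.

Inner integral (in r): ∫_{3}^{4} (26) · r dr = 91.

Outer integral (in θ): ∫_{0}^{2π} (91) dθ = 182π.

Therefore ∬_D (26) dA = 182π.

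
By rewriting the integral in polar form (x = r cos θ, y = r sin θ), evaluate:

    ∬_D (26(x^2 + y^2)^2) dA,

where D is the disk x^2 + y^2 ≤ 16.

The region D is 0 ≤ r ≤ 4, 0 ≤ θ ≤ 2π in polar coordinates, where x = r cos(θ), y = r sin(θ), and dA = r dr dθ.

Under the substitution, the integrand becomes 26r^4, so

    ∬_D (26(x^2 + y^2)^2) dA = ∫_{0}^{2π} ∫_{0}^{4} (26r^4) · r dr dθ.

Inner integral (in r): ∫_{0}^{4} (26r^4) · r dr = 53248/3.

Outer integral (in θ): ∫_{0}^{2π} (53248/3) dθ = 106496π/3.

Therefore ∬_D (26(x^2 + y^2)^2) dA = 106496π/3.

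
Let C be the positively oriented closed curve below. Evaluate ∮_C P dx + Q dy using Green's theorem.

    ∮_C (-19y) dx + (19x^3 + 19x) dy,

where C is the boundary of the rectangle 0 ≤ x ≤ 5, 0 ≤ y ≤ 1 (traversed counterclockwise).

Green's theorem converts the closed line integral into a double integral over the enclosed region D:

    ∮_C P dx + Q dy = ∬_D (∂Q/∂x - ∂P/∂y) dA.

Here P = -19y, Q = 19x^3 + 19x, so

    ∂Q/∂x = 57x^2 + 19,    ∂P/∂y = -19,
    ∂Q/∂x - ∂P/∂y = 57x^2 + 38.

D is the region 0 ≤ x ≤ 5, 0 ≤ y ≤ 1. Evaluating the double integral:

    ∬_D (57x^2 + 38) dA = ∫_0^{5} ∫_0^{1} (57x^2 + 38) dy dx.

Inner (y from 0 to 1): 57x^2 + 38.
Outer (x from 0 to 5): 2565.

Therefore ∮_C P dx + Q dy = 2565.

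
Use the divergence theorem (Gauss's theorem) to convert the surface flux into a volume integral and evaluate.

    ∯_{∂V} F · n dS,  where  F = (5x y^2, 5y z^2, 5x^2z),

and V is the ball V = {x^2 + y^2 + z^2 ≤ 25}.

By the divergence theorem,

    ∯_{∂V} F · n dS = ∭_V (∇ · F) dV.

Compute the divergence:
    ∇ · F = ∂F_x/∂x + ∂F_y/∂y + ∂F_z/∂z = 5y^2 + 5z^2 + 5x^2 = 5x^2 + 5y^2 + 5z^2.

In spherical coordinates, x = ρ sin(φ) cos(θ), y = ρ sin(φ) sin(θ), z = ρ cos(φ), dV = ρ^2 sin(φ) dρ dφ dθ, with 0 ≤ ρ ≤ 5, 0 ≤ φ ≤ π, 0 ≤ θ ≤ 2π.

The integrand, after substitution and multiplying by the volume element, becomes (5ρ^2) · ρ^2 sin(φ), so

    ∭_V (∇·F) dV = ∫_0^{2π} ∫_0^{π} ∫_0^{5} (5ρ^2) · ρ^2 sin(φ) dρ dφ dθ.

Inner (ρ from 0 to 5): 3125sin(φ).
Middle (φ from 0 to π): 6250.
Outer (θ from 0 to 2π): 12500π.

Therefore ∯_{∂V} F · n dS = 12500π.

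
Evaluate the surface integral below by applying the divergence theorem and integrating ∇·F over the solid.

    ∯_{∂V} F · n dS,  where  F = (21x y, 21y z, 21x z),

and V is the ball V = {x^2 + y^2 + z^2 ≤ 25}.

By the divergence theorem,

    ∯_{∂V} F · n dS = ∭_V (∇ · F) dV.

Compute the divergence:
    ∇ · F = ∂F_x/∂x + ∂F_y/∂y + ∂F_z/∂z = 21y + 21z + 21x = 21x + 21y + 21z.

In spherical coordinates, x = ρ sin(φ) cos(θ), y = ρ sin(φ) sin(θ), z = ρ cos(φ), dV = ρ^2 sin(φ) dρ dφ dθ, with 0 ≤ ρ ≤ 5, 0 ≤ φ ≤ π, 0 ≤ θ ≤ 2π.

The integrand, after substitution and multiplying by the volume element, becomes (21ρ (sqrt(2)sin(φ)sin(θ + π/4) + cos(φ))) · ρ^2 sin(φ), so

    ∭_V (∇·F) dV = ∫_0^{2π} ∫_0^{π} ∫_0^{5} (21ρ (sqrt(2)sin(φ)sin(θ + π/4) + cos(φ))) · ρ^2 sin(φ) dρ dφ dθ.

Inner (ρ from 0 to 5): 13125(sqrt(2)sin(φ)sin(θ + π/4) + cos(φ))sin(φ)/4.
Middle (φ from 0 to π): 13125sqrt(2)π sin(θ + π/4)/8.
Outer (θ from 0 to 2π): 0.

Therefore ∯_{∂V} F · n dS = 0.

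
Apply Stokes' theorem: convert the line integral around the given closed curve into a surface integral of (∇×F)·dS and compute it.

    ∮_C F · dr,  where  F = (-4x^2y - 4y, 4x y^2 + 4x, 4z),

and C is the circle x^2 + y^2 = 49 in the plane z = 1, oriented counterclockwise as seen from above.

Let S be the flat disk x^2 + y^2 ≤ 49 in the plane z = 1, with upward unit normal n̂ = ẑ. By Stokes' theorem,

    ∮_C F · dr = ∬_S (∇ × F) · n̂ dS = ∬_D (curl F)_z dA,

where D is the disk x^2 + y^2 ≤ 49.

Compute the curl of F = (-4x^2y - 4y, 4x y^2 + 4x, 4z):
    (∇ × F)_x = ∂F_z/∂y - ∂F_y/∂z = 0,
    (∇ × F)_y = ∂F_x/∂z - ∂F_z/∂x = 0,
    (∇ × F)_z = ∂F_y/∂x - ∂F_x/∂y = 4x^2 + 4y^2 + 8.

On z = 1, (curl F)_z = 4x^2 + 4y^2 + 8.

Convert to polar (x = r cos θ, y = r sin θ, dA = r dr dθ); the integrand becomes 4r^2 + 8, so

    ∬_D (curl F)_z dA = ∫_0^{2π} ∫_0^{7} (4r^2 + 8) · r dr dθ.

Inner (r from 0 to 7): 2597.
Outer (θ from 0 to 2π): 5194π.

Therefore ∮_C F · dr = 5194π.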